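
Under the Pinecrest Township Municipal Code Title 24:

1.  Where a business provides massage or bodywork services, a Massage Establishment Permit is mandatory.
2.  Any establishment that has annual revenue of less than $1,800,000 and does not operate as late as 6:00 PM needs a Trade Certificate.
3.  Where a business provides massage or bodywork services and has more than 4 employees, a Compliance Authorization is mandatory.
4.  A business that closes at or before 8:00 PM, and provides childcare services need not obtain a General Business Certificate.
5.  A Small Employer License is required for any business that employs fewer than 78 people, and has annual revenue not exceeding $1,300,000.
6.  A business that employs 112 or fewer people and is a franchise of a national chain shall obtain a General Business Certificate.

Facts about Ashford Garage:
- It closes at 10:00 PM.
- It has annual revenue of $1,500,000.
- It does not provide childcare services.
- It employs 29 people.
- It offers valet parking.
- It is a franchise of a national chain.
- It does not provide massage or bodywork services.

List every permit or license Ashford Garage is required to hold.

General Business Certificate

1. does not provide massage or bodywork services → Massage Establishment Permit not required.
2. revenue $1,500,000 < $1,800,000; closes 10:00 PM, after 6:00 PM → Trade Certificate not required.
3. does not provide massage or bodywork services; employees 29 > 4 → Compliance Authorization not required.
4. closes 10:00 PM, after 8:00 PM; does not provide childcare services → General Business Certificate exemption does not apply.
5. employees 29 < 78; revenue $1,500,000 > $1,300,000 → Small Employer License not required.
6. employees 29 ≤ 112; is a franchise of a national chain → General Business Certificate required.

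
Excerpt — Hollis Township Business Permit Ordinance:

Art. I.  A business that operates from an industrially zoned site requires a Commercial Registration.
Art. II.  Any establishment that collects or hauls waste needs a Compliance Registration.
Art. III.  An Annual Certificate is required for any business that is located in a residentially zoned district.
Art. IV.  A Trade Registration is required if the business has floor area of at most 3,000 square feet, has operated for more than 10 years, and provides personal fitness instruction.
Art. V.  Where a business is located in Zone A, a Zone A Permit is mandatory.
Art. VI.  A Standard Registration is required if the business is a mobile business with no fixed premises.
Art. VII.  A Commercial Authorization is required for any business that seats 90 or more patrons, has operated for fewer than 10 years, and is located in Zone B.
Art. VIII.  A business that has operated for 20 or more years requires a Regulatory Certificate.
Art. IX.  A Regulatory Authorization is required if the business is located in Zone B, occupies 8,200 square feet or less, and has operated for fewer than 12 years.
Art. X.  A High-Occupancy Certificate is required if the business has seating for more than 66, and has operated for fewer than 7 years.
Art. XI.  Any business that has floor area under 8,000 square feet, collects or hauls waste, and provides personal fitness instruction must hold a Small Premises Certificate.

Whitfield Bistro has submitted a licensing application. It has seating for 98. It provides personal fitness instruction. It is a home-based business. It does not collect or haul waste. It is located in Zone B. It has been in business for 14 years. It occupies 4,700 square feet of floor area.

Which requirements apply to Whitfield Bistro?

Art. I. is a home-based business (not: operates from an industrially zoned site) → Commercial Registration not required.
Art. II. does not collect or haul waste → Compliance Registration not required.
Art. III. is located in Zone B (not: is located in a residentially zoned district) → Annual Certificate not required.
Art. IV. floor area 4,700 square feet > 3,000 square feet; years in business 14 > 10; provides personal fitness instruction → Trade Registration not required.
Art. V. is located in Zone B (not: is located in Zone A) → Zone A Permit not required.
Art. VI. is a home-based business (not: is a mobile business with no fixed premises) → Standard Registration not required.
Art. VII. seating 98 ≥ 90; years in business 14 ≥ 10; is located in Zone B → Commercial Authorization not required.
Art. VIII. years in business 14 < 20 → Regulatory Certificate not required.
Art. IX. is located in Zone B; floor area 4,700 square feet ≤ 8,200 square feet; years in business 14 ≥ 12 → Regulatory Authorization not required.
Art. X. seating 98 > 66; years in business 14 ≥ 7 → High-Occupancy Certificate not required.
Art. XI. floor area 4,700 square feet < 8,000 square feet; does not collect or haul waste; provides personal fitness instruction → Small Premises Certificate not required.

None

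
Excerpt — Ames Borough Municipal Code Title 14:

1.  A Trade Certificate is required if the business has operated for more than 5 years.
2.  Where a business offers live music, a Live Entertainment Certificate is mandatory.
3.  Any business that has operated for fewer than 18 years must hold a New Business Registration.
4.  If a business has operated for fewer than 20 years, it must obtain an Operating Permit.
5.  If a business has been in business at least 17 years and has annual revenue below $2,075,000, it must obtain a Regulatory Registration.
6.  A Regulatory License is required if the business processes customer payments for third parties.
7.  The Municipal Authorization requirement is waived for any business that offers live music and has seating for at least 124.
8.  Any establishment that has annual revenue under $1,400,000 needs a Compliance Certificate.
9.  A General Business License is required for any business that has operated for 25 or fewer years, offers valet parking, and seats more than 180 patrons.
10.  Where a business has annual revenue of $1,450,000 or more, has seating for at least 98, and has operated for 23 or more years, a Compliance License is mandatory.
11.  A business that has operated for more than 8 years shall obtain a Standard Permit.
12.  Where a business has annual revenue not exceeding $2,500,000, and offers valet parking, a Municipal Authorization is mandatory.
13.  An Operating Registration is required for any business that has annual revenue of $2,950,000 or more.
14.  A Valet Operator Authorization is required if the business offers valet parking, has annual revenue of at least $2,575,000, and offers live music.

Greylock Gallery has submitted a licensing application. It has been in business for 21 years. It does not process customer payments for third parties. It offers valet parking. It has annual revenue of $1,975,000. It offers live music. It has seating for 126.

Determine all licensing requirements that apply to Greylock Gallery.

Live Entertainment Certificate, Regulatory Registration, Standard Permit, Trade Certificate

1. years in business 21 > 5 → Trade Certificate required.
2. offers live music → Live Entertainment Certificate required.
3. years in business 21 ≥ 18 → New Business Registration not required.
4. years in business 21 ≥ 20 → Operating Permit not required.
5. years in business 21 ≥ 17; revenue $1,975,000 < $2,075,000 → Regulatory Registration required.
6. does not process customer payments for third parties → Regulatory License not required.
7. offers live music; seating 126 ≥ 124 → exempt from Municipal Authorization.
8. revenue $1,975,000 ≥ $1,400,000 → Compliance Certificate not required.
9. years in business 21 ≤ 25; offers valet parking; seating 126 ≤ 180 → General Business License not required.
10. revenue $1,975,000 ≥ $1,450,000; seating 126 ≥ 98; years in business 21 < 23 → Compliance License not required.
11. years in business 21 > 8 → Standard Permit required.
12. revenue $1,975,000 ≤ $2,500,000; offers valet parking → Municipal Authorization required.
13. revenue $1,975,000 < $2,950,000 → Operating Registration not required.
14. offers valet parking; revenue $1,975,000 < $2,575,000; offers live music → Valet Operator Authorization not required.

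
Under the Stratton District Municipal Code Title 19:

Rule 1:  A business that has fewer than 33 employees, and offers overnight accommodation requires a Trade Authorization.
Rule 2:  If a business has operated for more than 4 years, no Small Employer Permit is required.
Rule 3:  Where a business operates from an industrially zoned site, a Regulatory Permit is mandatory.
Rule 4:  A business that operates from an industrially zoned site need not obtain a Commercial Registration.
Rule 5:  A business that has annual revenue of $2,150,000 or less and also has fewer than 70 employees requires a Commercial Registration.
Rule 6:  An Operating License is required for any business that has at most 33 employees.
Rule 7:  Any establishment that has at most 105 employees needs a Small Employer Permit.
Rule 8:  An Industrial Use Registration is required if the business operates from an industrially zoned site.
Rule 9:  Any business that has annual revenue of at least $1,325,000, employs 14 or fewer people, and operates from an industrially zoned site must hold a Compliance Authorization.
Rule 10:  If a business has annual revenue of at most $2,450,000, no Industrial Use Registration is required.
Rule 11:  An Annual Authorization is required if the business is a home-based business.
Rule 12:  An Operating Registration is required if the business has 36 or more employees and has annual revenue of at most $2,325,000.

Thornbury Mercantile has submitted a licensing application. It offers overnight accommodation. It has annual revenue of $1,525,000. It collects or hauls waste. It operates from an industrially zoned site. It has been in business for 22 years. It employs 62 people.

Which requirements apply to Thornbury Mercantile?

Rule 1: employees 62 ≥ 33; offers overnight accommodation → Trade Authorization not required.
Rule 2: years in business 22 > 4 → exempt from Small Employer Permit.
Rule 3: operates from an industrially zoned site → Regulatory Permit required.
Rule 4: operates from an industrially zoned site → exempt from Commercial Registration.
Rule 5: revenue $1,525,000 ≤ $2,150,000; employees 62 < 70 → Commercial Registration required.
Rule 6: employees 62 > 33 → Operating License not required.
Rule 7: employees 62 ≤ 105 → Small Employer Permit required.
Rule 8: operates from an industrially zoned site → Industrial Use Registration required.
Rule 9: revenue $1,525,000 ≥ $1,325,000; employees 62 > 14; operates from an industrially zoned site → Compliance Authorization not required.
Rule 10: revenue $1,525,000 ≤ $2,450,000 → exempt from Industrial Use Registration.
Rule 11: operates from an industrially zoned site (not: is a home-based business) → Annual Authorization not required.
Rule 12: employees 62 ≥ 36; revenue $1,525,000 ≤ $2,325,000 → Operating Registration required.

Operating Registration, Regulatory Permit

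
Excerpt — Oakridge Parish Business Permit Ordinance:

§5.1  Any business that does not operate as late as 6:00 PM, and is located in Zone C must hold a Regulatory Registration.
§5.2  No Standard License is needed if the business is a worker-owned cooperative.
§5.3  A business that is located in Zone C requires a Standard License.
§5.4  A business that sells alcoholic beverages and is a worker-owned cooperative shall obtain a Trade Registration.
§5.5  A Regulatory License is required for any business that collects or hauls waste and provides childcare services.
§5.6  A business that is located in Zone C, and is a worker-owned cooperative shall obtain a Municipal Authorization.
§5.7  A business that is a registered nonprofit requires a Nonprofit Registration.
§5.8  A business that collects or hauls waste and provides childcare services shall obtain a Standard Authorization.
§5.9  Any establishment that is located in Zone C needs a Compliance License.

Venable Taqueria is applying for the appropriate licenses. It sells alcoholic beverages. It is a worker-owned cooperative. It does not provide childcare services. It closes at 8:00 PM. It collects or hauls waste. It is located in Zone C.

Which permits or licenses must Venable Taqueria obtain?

Compliance License, Municipal Authorization, Trade Registration

§5.1 closes 8:00 PM, after 6:00 PM; is located in Zone C → Regulatory Registration not required.
§5.2 is a worker-owned cooperative → exempt from Standard License.
§5.3 is located in Zone C → Standard License required.
§5.4 sells alcoholic beverages; is a worker-owned cooperative → Trade Registration required.
§5.5 collects or hauls waste; does not provide childcare services → Regulatory License not required.
§5.6 is located in Zone C; is a worker-owned cooperative → Municipal Authorization required.
§5.7 is a worker-owned cooperative (not: is a registered nonprofit) → Nonprofit Registration not required.
§5.8 collects or hauls waste; does not provide childcare services → Standard Authorization not required.
§5.9 is located in Zone C → Compliance License required.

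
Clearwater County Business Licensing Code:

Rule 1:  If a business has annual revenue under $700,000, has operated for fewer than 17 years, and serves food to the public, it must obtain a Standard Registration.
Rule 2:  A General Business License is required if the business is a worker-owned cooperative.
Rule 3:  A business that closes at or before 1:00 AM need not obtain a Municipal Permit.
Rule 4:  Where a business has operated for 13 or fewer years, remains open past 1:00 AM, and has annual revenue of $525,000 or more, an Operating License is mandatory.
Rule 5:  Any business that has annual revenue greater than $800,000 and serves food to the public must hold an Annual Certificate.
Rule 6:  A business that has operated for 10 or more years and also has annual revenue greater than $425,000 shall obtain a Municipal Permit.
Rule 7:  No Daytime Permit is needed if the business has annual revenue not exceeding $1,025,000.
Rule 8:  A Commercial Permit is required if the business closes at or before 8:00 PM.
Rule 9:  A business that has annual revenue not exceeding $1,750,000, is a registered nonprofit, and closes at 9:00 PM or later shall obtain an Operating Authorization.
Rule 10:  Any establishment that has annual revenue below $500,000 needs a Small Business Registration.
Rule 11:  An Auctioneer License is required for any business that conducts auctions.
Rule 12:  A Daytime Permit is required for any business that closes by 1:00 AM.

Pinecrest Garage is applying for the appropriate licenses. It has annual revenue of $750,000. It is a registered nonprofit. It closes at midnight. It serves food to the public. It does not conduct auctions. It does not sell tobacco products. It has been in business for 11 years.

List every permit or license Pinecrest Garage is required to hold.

Rule 1: revenue $750,000 ≥ $700,000; years in business 11 < 17; serves food to the public → Standard Registration not required.
Rule 2: is a registered nonprofit (not: is a worker-owned cooperative) → General Business License not required.
Rule 3: closes midnight, at/before 1:00 AM → exempt from Municipal Permit.
Rule 4: years in business 11 ≤ 13; closes midnight, at/before 1:00 AM; revenue $750,000 ≥ $525,000 → Operating License not required.
Rule 5: revenue $750,000 ≤ $800,000; serves food to the public → Annual Certificate not required.
Rule 6: years in business 11 ≥ 10; revenue $750,000 > $425,000 → Municipal Permit required.
Rule 7: revenue $750,000 ≤ $1,025,000 → exempt from Daytime Permit.
Rule 8: closes midnight, after 8:00 PM → Commercial Permit not required.
Rule 9: revenue $750,000 ≤ $1,750,000; is a registered nonprofit; closes midnight, after 9:00 PM → Operating Authorization required.
Rule 10: revenue $750,000 ≥ $500,000 → Small Business Registration not required.
Rule 11: does not conduct auctions → Auctioneer License not required.
Rule 12: closes midnight, at/before 1:00 AM → Daytime Permit required.

Operating Authorization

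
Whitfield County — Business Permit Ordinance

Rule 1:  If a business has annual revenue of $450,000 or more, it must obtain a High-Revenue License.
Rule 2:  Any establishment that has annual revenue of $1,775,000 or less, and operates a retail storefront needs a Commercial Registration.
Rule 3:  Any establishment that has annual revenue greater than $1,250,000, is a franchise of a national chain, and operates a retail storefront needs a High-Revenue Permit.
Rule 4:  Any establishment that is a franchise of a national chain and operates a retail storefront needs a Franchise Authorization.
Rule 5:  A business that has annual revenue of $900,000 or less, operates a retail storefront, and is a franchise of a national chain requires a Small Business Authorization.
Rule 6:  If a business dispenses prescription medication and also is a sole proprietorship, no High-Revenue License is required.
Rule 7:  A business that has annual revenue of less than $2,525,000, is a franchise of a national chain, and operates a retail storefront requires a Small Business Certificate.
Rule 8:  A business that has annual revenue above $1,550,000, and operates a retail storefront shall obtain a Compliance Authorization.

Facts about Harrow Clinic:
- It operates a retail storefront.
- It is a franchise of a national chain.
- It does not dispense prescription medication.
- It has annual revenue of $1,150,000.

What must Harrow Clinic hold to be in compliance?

Commercial Registration, Franchise Authorization, High-Revenue License, Small Business Certificate

Rule 1: revenue $1,150,000 ≥ $450,000 → High-Revenue License required.
Rule 2: revenue $1,150,000 ≤ $1,775,000; operates a retail storefront → Commercial Registration required.
Rule 3: revenue $1,150,000 ≤ $1,250,000; is a franchise of a national chain; operates a retail storefront → High-Revenue Permit not required.
Rule 4: is a franchise of a national chain; operates a retail storefront → Franchise Authorization required.
Rule 5: revenue $1,150,000 > $900,000; operates a retail storefront; is a franchise of a national chain → Small Business Authorization not required.
Rule 6: does not dispense prescription medication; is a franchise of a national chain (not: is a sole proprietorship) → High-Revenue License exemption does not apply.
Rule 7: revenue $1,150,000 < $2,525,000; is a franchise of a national chain; operates a retail storefront → Small Business Certificate required.
Rule 8: revenue $1,150,000 ≤ $1,550,000; operates a retail storefront → Compliance Authorization not required.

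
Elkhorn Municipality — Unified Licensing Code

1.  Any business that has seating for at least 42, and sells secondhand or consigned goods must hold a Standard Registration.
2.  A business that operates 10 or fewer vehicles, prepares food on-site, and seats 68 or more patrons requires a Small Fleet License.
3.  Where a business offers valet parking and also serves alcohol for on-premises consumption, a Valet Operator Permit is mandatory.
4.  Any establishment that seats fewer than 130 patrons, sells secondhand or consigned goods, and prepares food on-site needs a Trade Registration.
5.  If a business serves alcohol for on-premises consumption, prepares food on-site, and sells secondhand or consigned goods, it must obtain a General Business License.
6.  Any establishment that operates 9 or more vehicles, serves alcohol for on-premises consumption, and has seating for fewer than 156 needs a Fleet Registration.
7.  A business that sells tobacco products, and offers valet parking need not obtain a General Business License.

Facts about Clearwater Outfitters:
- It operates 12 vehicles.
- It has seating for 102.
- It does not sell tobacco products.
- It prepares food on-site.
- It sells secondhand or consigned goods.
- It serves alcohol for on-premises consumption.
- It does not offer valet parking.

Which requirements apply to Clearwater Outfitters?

Fleet Registration, General Business License, Standard Registration, Trade Registration

1. seating 102 ≥ 42; sells secondhand or consigned goods → Standard Registration required.
2. vehicles 12 > 10; prepares food on-site; seating 102 ≥ 68 → Small Fleet License not required.
3. does not offer valet parking; serves alcohol for on-premises consumption → Valet Operator Permit not required.
4. seating 102 < 130; sells secondhand or consigned goods; prepares food on-site → Trade Registration required.
5. serves alcohol for on-premises consumption; prepares food on-site; sells secondhand or consigned goods → General Business License required.
6. vehicles 12 ≥ 9; serves alcohol for on-premises consumption; seating 102 < 156 → Fleet Registration required.
7. does not sell tobacco products; does not offer valet parking → General Business License exemption does not apply.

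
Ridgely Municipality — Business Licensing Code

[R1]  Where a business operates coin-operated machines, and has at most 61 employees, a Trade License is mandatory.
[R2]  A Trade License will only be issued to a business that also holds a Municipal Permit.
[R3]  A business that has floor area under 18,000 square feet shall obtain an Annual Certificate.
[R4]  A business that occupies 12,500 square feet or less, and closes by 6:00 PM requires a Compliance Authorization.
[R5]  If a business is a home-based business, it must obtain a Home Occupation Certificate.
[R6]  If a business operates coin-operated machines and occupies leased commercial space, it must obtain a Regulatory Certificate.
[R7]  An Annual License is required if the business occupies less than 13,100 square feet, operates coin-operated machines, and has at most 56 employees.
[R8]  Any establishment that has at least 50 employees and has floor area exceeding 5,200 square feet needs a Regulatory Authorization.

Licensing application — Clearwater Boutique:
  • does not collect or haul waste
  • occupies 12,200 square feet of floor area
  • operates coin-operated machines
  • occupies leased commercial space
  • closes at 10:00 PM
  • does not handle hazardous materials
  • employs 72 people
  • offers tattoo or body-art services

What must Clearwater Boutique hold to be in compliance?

Annual Certificate, Regulatory Authorization, Regulatory Certificate

[R1] operates coin-operated machines; employees 72 > 61 → Trade License not required.
[R2] Trade License is not required → no effect.
[R3] floor area 12,200 square feet < 18,000 square feet → Annual Certificate required.
[R4] floor area 12,200 square feet ≤ 12,500 square feet; closes 10:00 PM, after 6:00 PM → Compliance Authorization not required.
[R5] occupies leased commercial space (not: is a home-based business) → Home Occupation Certificate not required.
[R6] operates coin-operated machines; occupies leased commercial space → Regulatory Certificate required.
[R7] floor area 12,200 square feet < 13,100 square feet; operates coin-operated machines; employees 72 > 56 → Annual License not required.
[R8] employees 72 ≥ 50; floor area 12,200 square feet > 5,200 square feet → Regulatory Authorization required.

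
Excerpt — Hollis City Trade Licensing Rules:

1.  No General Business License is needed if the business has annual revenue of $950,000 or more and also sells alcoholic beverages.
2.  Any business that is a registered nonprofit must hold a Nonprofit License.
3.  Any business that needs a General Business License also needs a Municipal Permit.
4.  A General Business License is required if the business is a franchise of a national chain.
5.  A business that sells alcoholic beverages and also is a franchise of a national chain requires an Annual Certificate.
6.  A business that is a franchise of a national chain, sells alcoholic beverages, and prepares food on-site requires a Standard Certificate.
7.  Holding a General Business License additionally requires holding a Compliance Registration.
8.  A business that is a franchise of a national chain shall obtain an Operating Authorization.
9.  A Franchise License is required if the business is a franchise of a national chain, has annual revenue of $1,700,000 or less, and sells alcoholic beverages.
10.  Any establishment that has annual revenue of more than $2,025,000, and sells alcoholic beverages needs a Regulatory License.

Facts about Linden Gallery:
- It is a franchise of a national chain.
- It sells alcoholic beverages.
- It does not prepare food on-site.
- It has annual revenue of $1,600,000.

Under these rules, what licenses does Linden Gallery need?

1. revenue $1,600,000 ≥ $950,000; sells alcoholic beverages → exempt from General Business License.
2. is a franchise of a national chain (not: is a registered nonprofit) → Nonprofit License not required.
3. General Business License is not required → no effect.
4. is a franchise of a national chain → General Business License required.
5. sells alcoholic beverages; is a franchise of a national chain → Annual Certificate required.
6. is a franchise of a national chain; sells alcoholic beverages; does not prepare food on-site → Standard Certificate not required.
7. General Business License is not required → no effect.
8. is a franchise of a national chain → Operating Authorization required.
9. is a franchise of a national chain; revenue $1,600,000 ≤ $1,700,000; sells alcoholic beverages → Franchise License required.
10. revenue $1,600,000 ≤ $2,025,000; sells alcoholic beverages → Regulatory License not required.

Annual Certificate, Franchise License, Operating Authorization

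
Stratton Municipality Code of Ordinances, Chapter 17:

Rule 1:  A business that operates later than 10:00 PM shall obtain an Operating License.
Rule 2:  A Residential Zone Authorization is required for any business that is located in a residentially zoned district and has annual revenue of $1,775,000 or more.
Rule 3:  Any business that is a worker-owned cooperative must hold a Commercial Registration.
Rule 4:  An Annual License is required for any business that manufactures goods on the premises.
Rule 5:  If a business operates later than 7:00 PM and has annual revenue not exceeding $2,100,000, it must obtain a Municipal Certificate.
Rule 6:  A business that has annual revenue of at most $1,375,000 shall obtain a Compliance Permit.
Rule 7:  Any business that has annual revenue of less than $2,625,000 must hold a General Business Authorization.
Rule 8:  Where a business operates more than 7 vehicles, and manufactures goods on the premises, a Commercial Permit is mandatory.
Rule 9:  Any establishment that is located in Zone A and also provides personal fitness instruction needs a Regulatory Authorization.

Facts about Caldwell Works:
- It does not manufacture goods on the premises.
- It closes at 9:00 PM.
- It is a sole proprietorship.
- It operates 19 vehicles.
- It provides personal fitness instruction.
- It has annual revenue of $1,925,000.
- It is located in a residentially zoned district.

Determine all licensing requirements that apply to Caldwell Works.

General Business Authorization, Municipal Certificate, Residential Zone Authorization

Rule 1: closes 9:00 PM, at/before 10:00 PM → Operating License not required.
Rule 2: is located in a residentially zoned district; revenue $1,925,000 ≥ $1,775,000 → Residential Zone Authorization required.
Rule 3: is a sole proprietorship (not: is a worker-owned cooperative) → Commercial Registration not required.
Rule 4: does not manufacture goods on the premises → Annual License not required.
Rule 5: closes 9:00 PM, after 7:00 PM; revenue $1,925,000 ≤ $2,100,000 → Municipal Certificate required.
Rule 6: revenue $1,925,000 > $1,375,000 → Compliance Permit not required.
Rule 7: revenue $1,925,000 < $2,625,000 → General Business Authorization required.
Rule 8: vehicles 19 > 7; does not manufacture goods on the premises → Commercial Permit not required.
Rule 9: is located in a residentially zoned district (not: is located in Zone A); provides personal fitness instruction → Regulatory Authorization not required.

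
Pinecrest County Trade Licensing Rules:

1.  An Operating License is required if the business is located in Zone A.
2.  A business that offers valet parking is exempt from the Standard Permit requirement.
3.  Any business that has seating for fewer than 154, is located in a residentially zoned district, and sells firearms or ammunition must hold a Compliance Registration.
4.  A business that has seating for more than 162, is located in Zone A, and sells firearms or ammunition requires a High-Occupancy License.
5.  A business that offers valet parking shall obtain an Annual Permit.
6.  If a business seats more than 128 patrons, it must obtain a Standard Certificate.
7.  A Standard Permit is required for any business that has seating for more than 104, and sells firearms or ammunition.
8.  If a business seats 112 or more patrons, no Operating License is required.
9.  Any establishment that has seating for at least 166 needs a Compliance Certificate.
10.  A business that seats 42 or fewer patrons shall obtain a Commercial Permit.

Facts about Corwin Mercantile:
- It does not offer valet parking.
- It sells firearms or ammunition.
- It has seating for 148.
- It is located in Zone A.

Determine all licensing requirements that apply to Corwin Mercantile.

1. is located in Zone A → Operating License required.
2. does not offer valet parking → Standard Permit exemption does not apply.
3. seating 148 < 154; is located in Zone A (not: is located in a residentially zoned district); sells firearms or ammunition → Compliance Registration not required.
4. seating 148 ≤ 162; is located in Zone A; sells firearms or ammunition → High-Occupancy License not required.
5. does not offer valet parking → Annual Permit not required.
6. seating 148 > 128 → Standard Certificate required.
7. seating 148 > 104; sells firearms or ammunition → Standard Permit required.
8. seating 148 ≥ 112 → exempt from Operating License.
9. seating 148 < 166 → Compliance Certificate not required.
10. seating 148 > 42 → Commercial Permit not required.

Standard Certificate, Standard Permit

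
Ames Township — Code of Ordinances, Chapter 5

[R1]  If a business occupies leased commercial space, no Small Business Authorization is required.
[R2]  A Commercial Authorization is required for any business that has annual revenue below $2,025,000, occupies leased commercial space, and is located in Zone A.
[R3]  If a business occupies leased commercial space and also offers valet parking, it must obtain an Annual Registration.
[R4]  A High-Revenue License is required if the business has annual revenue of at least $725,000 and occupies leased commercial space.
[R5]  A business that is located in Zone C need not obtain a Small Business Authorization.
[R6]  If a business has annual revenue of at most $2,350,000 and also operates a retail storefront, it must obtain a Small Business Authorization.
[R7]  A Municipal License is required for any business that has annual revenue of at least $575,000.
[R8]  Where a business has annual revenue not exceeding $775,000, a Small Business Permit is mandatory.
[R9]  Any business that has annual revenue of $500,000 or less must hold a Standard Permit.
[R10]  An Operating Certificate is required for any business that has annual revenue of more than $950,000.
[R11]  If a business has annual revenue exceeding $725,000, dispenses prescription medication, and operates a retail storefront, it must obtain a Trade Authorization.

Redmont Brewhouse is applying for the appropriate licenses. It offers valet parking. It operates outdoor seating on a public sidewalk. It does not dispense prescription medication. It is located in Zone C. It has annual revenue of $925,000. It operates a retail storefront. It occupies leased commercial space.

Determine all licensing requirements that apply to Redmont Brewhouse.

[R1] occupies leased commercial space → exempt from Small Business Authorization.
[R2] revenue $925,000 < $2,025,000; occupies leased commercial space; is located in Zone C (not: is located in Zone A) → Commercial Authorization not required.
[R3] occupies leased commercial space; offers valet parking → Annual Registration required.
[R4] revenue $925,000 ≥ $725,000; occupies leased commercial space → High-Revenue License required.
[R5] is located in Zone C → exempt from Small Business Authorization.
[R6] revenue $925,000 ≤ $2,350,000; operates a retail storefront → Small Business Authorization required.
[R7] revenue $925,000 ≥ $575,000 → Municipal License required.
[R8] revenue $925,000 > $775,000 → Small Business Permit not required.
[R9] revenue $925,000 > $500,000 → Standard Permit not required.
[R10] revenue $925,000 ≤ $950,000 → Operating Certificate not required.
[R11] revenue $925,000 > $725,000; does not dispense prescription medication; operates a retail storefront → Trade Authorization not required.

Annual Registration, High-Revenue License, Municipal License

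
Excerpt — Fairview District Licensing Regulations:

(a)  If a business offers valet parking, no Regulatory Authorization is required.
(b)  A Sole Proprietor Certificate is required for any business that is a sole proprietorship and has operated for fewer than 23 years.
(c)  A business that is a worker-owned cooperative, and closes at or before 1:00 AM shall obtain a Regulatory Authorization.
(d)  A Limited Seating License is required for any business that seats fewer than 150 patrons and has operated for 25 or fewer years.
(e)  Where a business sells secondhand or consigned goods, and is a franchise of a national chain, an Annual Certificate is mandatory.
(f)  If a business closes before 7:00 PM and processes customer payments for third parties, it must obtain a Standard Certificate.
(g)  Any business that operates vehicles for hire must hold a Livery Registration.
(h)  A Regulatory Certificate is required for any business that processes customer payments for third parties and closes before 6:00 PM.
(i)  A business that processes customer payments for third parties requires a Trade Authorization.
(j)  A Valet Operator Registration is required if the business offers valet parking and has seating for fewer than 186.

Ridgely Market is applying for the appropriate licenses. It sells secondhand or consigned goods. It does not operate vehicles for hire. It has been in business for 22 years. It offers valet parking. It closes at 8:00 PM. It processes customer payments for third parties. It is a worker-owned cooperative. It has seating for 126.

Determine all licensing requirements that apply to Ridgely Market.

(a) offers valet parking → exempt from Regulatory Authorization.
(b) is a worker-owned cooperative (not: is a sole proprietorship); years in business 22 < 23 → Sole Proprietor Certificate not required.
(c) is a worker-owned cooperative; closes 8:00 PM, at/before 1:00 AM → Regulatory Authorization required.
(d) seating 126 < 150; years in business 22 ≤ 25 → Limited Seating License required.
(e) sells secondhand or consigned goods; is a worker-owned cooperative (not: is a franchise of a national chain) → Annual Certificate not required.
(f) closes 8:00 PM, after 7:00 PM; processes customer payments for third parties → Standard Certificate not required.
(g) does not operate vehicles for hire → Livery Registration not required.
(h) processes customer payments for third parties; closes 8:00 PM, after 6:00 PM → Regulatory Certificate not required.
(i) processes customer payments for third parties → Trade Authorization required.
(j) offers valet parking; seating 126 < 186 → Valet Operator Registration required.

Limited Seating License, Trade Authorization, Valet Operator Registration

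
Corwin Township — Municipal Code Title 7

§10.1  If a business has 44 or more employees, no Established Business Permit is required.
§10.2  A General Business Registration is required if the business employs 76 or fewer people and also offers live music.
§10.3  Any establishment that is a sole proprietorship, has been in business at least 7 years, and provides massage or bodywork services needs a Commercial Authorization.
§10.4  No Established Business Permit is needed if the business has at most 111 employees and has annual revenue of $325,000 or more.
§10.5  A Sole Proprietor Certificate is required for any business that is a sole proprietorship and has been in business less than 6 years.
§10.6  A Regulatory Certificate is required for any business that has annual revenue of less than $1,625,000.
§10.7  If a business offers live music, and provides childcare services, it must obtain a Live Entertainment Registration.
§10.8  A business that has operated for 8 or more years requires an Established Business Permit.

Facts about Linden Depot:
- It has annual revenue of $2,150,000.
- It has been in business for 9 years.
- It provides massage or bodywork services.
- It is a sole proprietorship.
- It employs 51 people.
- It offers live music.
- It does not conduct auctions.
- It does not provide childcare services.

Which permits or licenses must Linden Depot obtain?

Commercial Authorization, General Business Registration

§10.1 employees 51 ≥ 44 → exempt from Established Business Permit.
§10.2 employees 51 ≤ 76; offers live music → General Business Registration required.
§10.3 is a sole proprietorship; years in business 9 ≥ 7; provides massage or bodywork services → Commercial Authorization required.
§10.4 employees 51 ≤ 111; revenue $2,150,000 ≥ $325,000 → exempt from Established Business Permit.
§10.5 is a sole proprietorship; years in business 9 ≥ 6 → Sole Proprietor Certificate not required.
§10.6 revenue $2,150,000 ≥ $1,625,000 → Regulatory Certificate not required.
§10.7 offers live music; does not provide childcare services → Live Entertainment Registration not required.
§10.8 years in business 9 ≥ 8 → Established Business Permit required.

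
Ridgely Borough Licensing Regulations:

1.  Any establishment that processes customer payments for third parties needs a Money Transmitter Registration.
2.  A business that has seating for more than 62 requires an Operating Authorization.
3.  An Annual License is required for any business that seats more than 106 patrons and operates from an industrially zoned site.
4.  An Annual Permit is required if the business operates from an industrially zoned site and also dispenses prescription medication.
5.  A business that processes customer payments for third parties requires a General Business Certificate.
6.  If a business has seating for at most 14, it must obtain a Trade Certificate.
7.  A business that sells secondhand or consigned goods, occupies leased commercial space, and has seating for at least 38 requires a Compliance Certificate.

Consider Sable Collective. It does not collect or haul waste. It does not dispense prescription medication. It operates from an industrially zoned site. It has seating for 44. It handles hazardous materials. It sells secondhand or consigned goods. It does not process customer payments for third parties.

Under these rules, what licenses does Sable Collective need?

None

1. does not process customer payments for third parties → Money Transmitter Registration not required.
2. seating 44 ≤ 62 → Operating Authorization not required.
3. seating 44 ≤ 106; operates from an industrially zoned site → Annual License not required.
4. operates from an industrially zoned site; does not dispense prescription medication → Annual Permit not required.
5. does not process customer payments for third parties → General Business Certificate not required.
6. seating 44 > 14 → Trade Certificate not required.
7. sells secondhand or consigned goods; operates from an industrially zoned site (not: occupies leased commercial space); seating 44 ≥ 38 → Compliance Certificate not required.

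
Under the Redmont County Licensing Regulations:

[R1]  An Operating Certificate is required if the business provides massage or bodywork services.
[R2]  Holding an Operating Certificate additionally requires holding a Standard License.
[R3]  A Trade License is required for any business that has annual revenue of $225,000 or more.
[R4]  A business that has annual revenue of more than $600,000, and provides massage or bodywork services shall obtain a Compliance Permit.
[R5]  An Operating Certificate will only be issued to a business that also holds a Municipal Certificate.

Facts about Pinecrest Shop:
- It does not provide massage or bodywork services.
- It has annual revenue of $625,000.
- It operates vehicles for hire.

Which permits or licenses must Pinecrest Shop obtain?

Trade License

[R1] does not provide massage or bodywork services → Operating Certificate not required.
[R2] Operating Certificate is not required → no effect.
[R3] revenue $625,000 ≥ $225,000 → Trade License required.
[R4] revenue $625,000 > $600,000; does not provide massage or bodywork services → Compliance Permit not required.
[R5] Operating Certificate is not required → no effect.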